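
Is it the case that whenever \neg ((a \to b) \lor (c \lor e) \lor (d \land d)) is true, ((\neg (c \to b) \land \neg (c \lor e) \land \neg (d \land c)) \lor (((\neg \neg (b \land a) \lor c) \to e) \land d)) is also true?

no

a  b  c  d  e  |  φ  ψ
T  T  T  T  T  |  F  T
T  T  T  T  F  |  F  F
T  T  T  F  T  |  F  F
T  T  T  F  F  |  F  F
T  T  F  T  T  |  F  T
T  T  F  T  F  |  F  F
T  T  F  F  T  |  F  F
T  T  F  F  F  |  F  F
T  F  T  T  T  |  F  T
T  F  T  T  F  |  F  F
T  F  T  F  T  |  F  F
T  F  T  F  F  |  F  F
T  F  F  T  T  |  F  T
T  F  F  T  F  |  F  T
T  F  F  F  T  |  F  F
T  F  F  F  F  |  T  F
F  T  T  T  T  |  F  T
F  T  T  T  F  |  F  F
F  T  T  F  T  |  F  F
F  T  T  F  F  |  F  F
F  T  F  T  T  |  F  T
F  T  F  T  F  |  F  T
F  T  F  F  T  |  F  F
F  T  F  F  F  |  F  F
F  F  T  T  T  |  F  T
F  F  T  T  F  |  F  F
F  F  T  F  T  |  F  F
F  F  T  F  F  |  F  F
F  F  F  T  T  |  F  T
F  F  F  T  F  |  F  T
F  F  F  F  T  |  F  F
F  F  F  F  F  |  F  F
At a=T, b=F, c=F, d=F, e=F we have φ true but ψ false, so φ does not entail ψ.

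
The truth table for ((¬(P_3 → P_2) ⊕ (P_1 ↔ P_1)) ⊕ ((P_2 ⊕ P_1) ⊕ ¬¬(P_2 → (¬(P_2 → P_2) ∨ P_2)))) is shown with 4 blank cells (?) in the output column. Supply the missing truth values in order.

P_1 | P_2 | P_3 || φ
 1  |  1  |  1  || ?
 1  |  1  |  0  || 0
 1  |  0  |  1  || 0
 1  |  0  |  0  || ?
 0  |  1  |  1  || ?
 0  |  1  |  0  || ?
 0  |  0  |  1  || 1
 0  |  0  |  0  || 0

Row P_1=1, P_2=1, P_3=1: (¬(P_3 → P_2) ⊕ (P_1 ↔ P_1)) = 1, ((P_2 ⊕ P_1) ⊕ ¬¬(P_2 → (¬(P_2 → P_2) ∨ P_2))) = 1, so the formula = 0.
Row P_1=1, P_2=0, P_3=0: (¬(P_3 → P_2) ⊕ (P_1 ↔ P_1)) = 1, ((P_2 ⊕ P_1) ⊕ ¬¬(P_2 → (¬(P_2 → P_2) ∨ P_2))) = 0, so the formula = 1.
Row P_1=0, P_2=1, P_3=1: (¬(P_3 → P_2) ⊕ (P_1 ↔ P_1)) = 1, ((P_2 ⊕ P_1) ⊕ ¬¬(P_2 → (¬(P_2 → P_2) ∨ P_2))) = 0, so the formula = 1.
Row P_1=0, P_2=1, P_3=0: (¬(P_3 → P_2) ⊕ (P_1 ↔ P_1)) = 1, ((P_2 ⊕ P_1) ⊕ ¬¬(P_2 → (¬(P_2 → P_2) ∨ P_2))) = 0, so the formula = 1.

0, 1, 1, 1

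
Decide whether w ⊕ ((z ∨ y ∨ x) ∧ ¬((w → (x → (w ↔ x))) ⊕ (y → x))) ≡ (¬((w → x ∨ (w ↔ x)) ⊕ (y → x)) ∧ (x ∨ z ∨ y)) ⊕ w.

not equivalent

x  y  z  w  |  φ  ψ
1  1  1  1  |  0  0
1  1  1  0  |  1  1
1  1  0  1  |  0  0
1  1  0  0  |  1  1
1  0  1  1  |  0  0
1  0  1  0  |  1  1
1  0  0  1  |  0  0
1  0  0  0  |  1  1
0  1  1  1  |  1  0
0  1  1  0  |  0  0
0  1  0  1  |  1  0
0  1  0  0  |  0  0
0  0  1  1  |  0  1
0  0  1  0  |  1  1
0  0  0  1  |  1  1
0  0  0  0  |  0  0
The columns differ at x=0, y=1, z=1, w=1 (φ=1, ψ=0), so they are not equivalent.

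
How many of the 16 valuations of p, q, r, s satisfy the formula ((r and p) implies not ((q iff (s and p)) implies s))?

13

p | q | r | s | (r and p) | (s and p) | (q iff (s and p)) | φ
- | - | - | - | --------- | --------- | ----------------- | -
F | F | F | F |     F     |     F     |         T         | T
F | F | F | T |     F     |     F     |         T         | T
F | F | T | F |     F     |     F     |         T         | T
F | F | T | T |     F     |     F     |         T         | T
F | T | F | F |     F     |     F     |         F         | T
F | T | F | T |     F     |     F     |         F         | T
F | T | T | F |     F     |     F     |         F         | T
F | T | T | T |     F     |     F     |         F         | T
T | F | F | F |     F     |     F     |         T         | T
T | F | F | T |     F     |     T     |         F         | T
T | F | T | F |     T     |     F     |         T         | T
T | F | T | T |     T     |     T     |         F         | F
T | T | F | F |     F     |     F     |         F         | T
T | T | F | T |     F     |     T     |         T         | T
T | T | T | F |     T     |     F     |         F         | F
T | T | T | T |     T     |     T     |         T         | F
The formula is true on 13 of the 16 rows.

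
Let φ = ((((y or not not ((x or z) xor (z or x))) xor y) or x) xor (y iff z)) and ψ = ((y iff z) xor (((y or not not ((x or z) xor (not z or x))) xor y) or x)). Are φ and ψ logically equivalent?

not equivalent

x | y | z | φ | ψ
- | - | - | - | -
F | F | F | T | F
F | F | T | F | T
F | T | F | F | F
F | T | T | T | T
T | F | F | F | F
T | F | T | T | T
T | T | F | T | T
T | T | T | F | F
The columns differ at x=F, y=F, z=F (φ=T, ψ=F), so they are not equivalent.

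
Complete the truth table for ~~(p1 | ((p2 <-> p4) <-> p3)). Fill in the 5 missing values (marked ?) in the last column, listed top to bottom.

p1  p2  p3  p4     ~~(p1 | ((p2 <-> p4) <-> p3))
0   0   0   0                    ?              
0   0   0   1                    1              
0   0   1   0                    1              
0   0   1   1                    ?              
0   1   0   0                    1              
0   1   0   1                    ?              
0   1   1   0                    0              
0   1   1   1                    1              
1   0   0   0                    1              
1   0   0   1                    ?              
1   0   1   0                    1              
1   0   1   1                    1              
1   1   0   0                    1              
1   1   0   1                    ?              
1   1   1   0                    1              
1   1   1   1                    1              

0, 0, 0, 1, 1

Row p1=0, p2=0, p3=0, p4=0: (p1 | ((p2 <-> p4) <-> p3)) = 0, ~(p1 | ((p2 <-> p4) <-> p3)) = 1, so ~~(p1 | ((p2 <-> p4) <-> p3)) = 0.
Row p1=0, p2=0, p3=1, p4=1: (p1 | ((p2 <-> p4) <-> p3)) = 0, ~(p1 | ((p2 <-> p4) <-> p3)) = 1, so ~~(p1 | ((p2 <-> p4) <-> p3)) = 0.
Row p1=0, p2=1, p3=0, p4=1: (p1 | ((p2 <-> p4) <-> p3)) = 0, ~(p1 | ((p2 <-> p4) <-> p3)) = 1, so ~~(p1 | ((p2 <-> p4) <-> p3)) = 0.
Row p1=1, p2=0, p3=0, p4=1: (p1 | ((p2 <-> p4) <-> p3)) = 1, ~(p1 | ((p2 <-> p4) <-> p3)) = 0, so ~~(p1 | ((p2 <-> p4) <-> p3)) = 1.
Row p1=1, p2=1, p3=0, p4=1: (p1 | ((p2 <-> p4) <-> p3)) = 1, ~(p1 | ((p2 <-> p4) <-> p3)) = 0, so ~~(p1 | ((p2 <-> p4) <-> p3)) = 1.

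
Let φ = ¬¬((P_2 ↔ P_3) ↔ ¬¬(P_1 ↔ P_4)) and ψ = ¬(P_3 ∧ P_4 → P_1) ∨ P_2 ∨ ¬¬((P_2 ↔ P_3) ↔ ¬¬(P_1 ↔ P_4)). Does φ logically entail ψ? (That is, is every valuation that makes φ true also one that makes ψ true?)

yes

P_1  P_2  P_3  P_4  |  φ  ψ
 1    1    1    1   |  1  1
 1    1    1    0   |  0  1
 1    1    0    1   |  0  1
 1    1    0    0   |  1  1
 1    0    1    1   |  0  0
 1    0    1    0   |  1  1
 1    0    0    1   |  1  1
 1    0    0    0   |  0  0
 0    1    1    1   |  0  1
 0    1    1    0   |  1  1
 0    1    0    1   |  1  1
 0    1    0    0   |  0  1
 0    0    1    1   |  1  1
 0    0    1    0   |  0  0
 0    0    0    1   |  0  0
 0    0    0    0   |  1  1
In every row where φ is true, ψ is also true, so φ ⊨ ψ.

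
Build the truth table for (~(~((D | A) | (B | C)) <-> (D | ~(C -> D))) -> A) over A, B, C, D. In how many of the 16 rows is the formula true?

9

A  B  C  D  |  φ
T  T  T  T  |  T
T  T  T  F  |  T
T  T  F  T  |  T
T  T  F  F  |  T
T  F  T  T  |  T
T  F  T  F  |  T
T  F  F  T  |  T
T  F  F  F  |  T
F  T  T  T  |  F
F  T  T  F  |  F
F  T  F  T  |  F
F  T  F  F  |  T
F  F  T  T  |  F
F  F  T  F  |  F
F  F  F  T  |  F
F  F  F  F  |  F
The formula is true on 9 of the 16 rows.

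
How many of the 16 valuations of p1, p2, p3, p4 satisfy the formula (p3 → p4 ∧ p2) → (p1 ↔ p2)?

p1 | p2 | p3 | p4 | (p4 ∧ p2) | (p3 → (p4 ∧ p2)) | (p1 ↔ p2) | ((p3 → (p4 ∧ p2)) → (p1 ↔ p2))
-- | -- | -- | -- | --------- | ---------------- | --------- | ------------------------------
F  | F  | F  | F  |     F     |        T         |     T     |               T               
F  | F  | F  | T  |     F     |        T         |     T     |               T               
F  | F  | T  | F  |     F     |        F         |     T     |               T               
F  | F  | T  | T  |     F     |        F         |     T     |               T               
F  | T  | F  | F  |     F     |        T         |     F     |               F               
F  | T  | F  | T  |     T     |        T         |     F     |               F               
F  | T  | T  | F  |     F     |        F         |     F     |               T               
F  | T  | T  | T  |     T     |        T         |     F     |               F               
T  | F  | F  | F  |     F     |        T         |     F     |               F               
T  | F  | F  | T  |     F     |        T         |     F     |               F               
T  | F  | T  | F  |     F     |        F         |     F     |               T               
T  | F  | T  | T  |     F     |        F         |     F     |               T               
T  | T  | F  | F  |     F     |        T         |     T     |               T               
T  | T  | F  | T  |     T     |        T         |     T     |               T               
T  | T  | T  | F  |     F     |        F         |     T     |               T               
T  | T  | T  | T  |     T     |        T         |     T     |               T               
The formula is true on 11 of the 16 rows.

11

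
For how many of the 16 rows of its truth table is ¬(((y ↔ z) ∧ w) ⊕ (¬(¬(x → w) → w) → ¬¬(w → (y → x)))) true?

4

x | y | z | w | (y ↔ z) | ((y ↔ z) ∧ w) | (x → w) | ¬(x → w) | (¬(x → w) → w) | ¬(¬(x → w) → w) | (y → x) | (w → (y → x)) | ¬(w → (y → x)) | ¬¬(w → (y → x)) | φ
- | - | - | - | ------- | ------------- | ------- | -------- | -------------- | --------------- | ------- | ------------- | -------------- | --------------- | -
T | T | T | T |    T    |       T       |    T    |    F     |       T        |        F        |    T    |       T       |       F        |        T        | T
T | T | T | F |    T    |       F       |    F    |    T     |       F        |        T        |    T    |       T       |       F        |        T        | F
T | T | F | T |    F    |       F       |    T    |    F     |       T        |        F        |    T    |       T       |       F        |        T        | F
T | T | F | F |    F    |       F       |    F    |    T     |       F        |        T        |    T    |       T       |       F        |        T        | F
T | F | T | T |    F    |       F       |    T    |    F     |       T        |        F        |    T    |       T       |       F        |        T        | F
T | F | T | F |    F    |       F       |    F    |    T     |       F        |        T        |    T    |       T       |       F        |        T        | F
T | F | F | T |    T    |       T       |    T    |    F     |       T        |        F        |    T    |       T       |       F        |        T        | T
T | F | F | F |    T    |       F       |    F    |    T     |       F        |        T        |    T    |       T       |       F        |        T        | F
F | T | T | T |    T    |       T       |    T    |    F     |       T        |        F        |    F    |       F       |       T        |        F        | T
F | T | T | F |    T    |       F       |    T    |    F     |       T        |        F        |    F    |       T       |       F        |        T        | F
F | T | F | T |    F    |       F       |    T    |    F     |       T        |        F        |    F    |       F       |       T        |        F        | F
F | T | F | F |    F    |       F       |    T    |    F     |       T        |        F        |    F    |       T       |       F        |        T        | F
F | F | T | T |    F    |       F       |    T    |    F     |       T        |        F        |    T    |       T       |       F        |        T        | F
F | F | T | F |    F    |       F       |    T    |    F     |       T        |        F        |    T    |       T       |       F        |        T        | F
F | F | F | T |    T    |       T       |    T    |    F     |       T        |        F        |    T    |       T       |       F        |        T        | T
F | F | F | F |    T    |       F       |    T    |    F     |       T        |        F        |    T    |       T       |       F        |        T        | F
The formula is true on 4 of the 16 rows.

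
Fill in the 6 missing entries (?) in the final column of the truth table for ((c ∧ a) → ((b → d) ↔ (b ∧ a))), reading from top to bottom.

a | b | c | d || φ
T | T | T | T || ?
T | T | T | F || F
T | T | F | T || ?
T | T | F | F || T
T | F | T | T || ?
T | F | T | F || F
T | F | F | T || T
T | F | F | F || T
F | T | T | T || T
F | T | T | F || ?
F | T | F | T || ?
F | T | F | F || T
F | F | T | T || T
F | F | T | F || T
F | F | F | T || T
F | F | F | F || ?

Row a=T, b=T, c=T, d=T: (c ∧ a) = T, ((b → d) ↔ (b ∧ a)) = T, so the formula = T.
Row a=T, b=T, c=F, d=T: (c ∧ a) = F, ((b → d) ↔ (b ∧ a)) = T, so the formula = T.
Row a=T, b=F, c=T, d=T: (c ∧ a) = T, ((b → d) ↔ (b ∧ a)) = F, so the formula = F.
Row a=F, b=T, c=T, d=F: (c ∧ a) = F, ((b → d) ↔ (b ∧ a)) = T, so the formula = T.
Row a=F, b=T, c=F, d=T: (c ∧ a) = F, ((b → d) ↔ (b ∧ a)) = F, so the formula = T.
Row a=F, b=F, c=F, d=F: (c ∧ a) = F, ((b → d) ↔ (b ∧ a)) = F, so the formula = T.

T, T, F, T, T, T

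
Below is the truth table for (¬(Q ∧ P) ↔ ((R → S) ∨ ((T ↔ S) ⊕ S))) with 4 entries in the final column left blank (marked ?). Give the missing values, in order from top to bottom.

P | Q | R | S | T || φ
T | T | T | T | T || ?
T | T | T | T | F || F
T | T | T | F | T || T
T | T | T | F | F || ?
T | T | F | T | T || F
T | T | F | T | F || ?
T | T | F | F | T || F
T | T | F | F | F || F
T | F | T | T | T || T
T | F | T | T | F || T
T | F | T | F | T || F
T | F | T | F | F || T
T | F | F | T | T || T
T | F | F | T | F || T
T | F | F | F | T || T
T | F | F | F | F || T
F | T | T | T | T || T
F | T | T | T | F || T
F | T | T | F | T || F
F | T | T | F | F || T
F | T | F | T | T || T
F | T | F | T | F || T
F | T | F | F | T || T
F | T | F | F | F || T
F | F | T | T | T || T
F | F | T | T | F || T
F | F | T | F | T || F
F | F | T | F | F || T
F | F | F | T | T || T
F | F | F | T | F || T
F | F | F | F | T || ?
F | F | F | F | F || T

Row P=T, Q=T, R=T, S=T, T=T: ¬(Q ∧ P) = F, ((R → S) ∨ ((T ↔ S) ⊕ S)) = T, so the formula = F.
Row P=T, Q=T, R=T, S=F, T=F: ¬(Q ∧ P) = F, ((R → S) ∨ ((T ↔ S) ⊕ S)) = T, so the formula = F.
Row P=T, Q=T, R=F, S=T, T=F: ¬(Q ∧ P) = F, ((R → S) ∨ ((T ↔ S) ⊕ S)) = T, so the formula = F.
Row P=F, Q=F, R=F, S=F, T=T: ¬(Q ∧ P) = T, ((R → S) ∨ ((T ↔ S) ⊕ S)) = T, so the formula = T.

F, F, F, T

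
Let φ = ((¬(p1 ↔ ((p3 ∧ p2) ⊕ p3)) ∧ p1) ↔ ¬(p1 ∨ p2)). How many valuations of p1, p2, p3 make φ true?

p1 | p2 | p3 || φ
1  | 1  | 1  || 0
1  | 1  | 0  || 0
1  | 0  | 1  || 1
1  | 0  | 0  || 0
0  | 1  | 1  || 1
0  | 1  | 0  || 1
0  | 0  | 1  || 0
0  | 0  | 0  || 0
The formula is true on 3 of the 8 rows.

3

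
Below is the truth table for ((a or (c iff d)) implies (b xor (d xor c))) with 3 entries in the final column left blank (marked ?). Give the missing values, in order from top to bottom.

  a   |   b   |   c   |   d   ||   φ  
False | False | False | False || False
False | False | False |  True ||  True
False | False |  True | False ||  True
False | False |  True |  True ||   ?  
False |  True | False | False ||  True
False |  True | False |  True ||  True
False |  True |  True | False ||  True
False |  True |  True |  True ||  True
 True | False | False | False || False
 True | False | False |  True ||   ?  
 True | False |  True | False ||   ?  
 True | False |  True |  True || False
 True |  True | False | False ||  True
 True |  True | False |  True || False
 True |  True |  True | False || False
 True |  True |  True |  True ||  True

Row a=False, b=False, c=True, d=True: (a or (c iff d)) = True, (b xor (d xor c)) = False, so the formula = False.
Row a=True, b=False, c=False, d=True: (a or (c iff d)) = True, (b xor (d xor c)) = True, so the formula = True.
Row a=True, b=False, c=True, d=False: (a or (c iff d)) = True, (b xor (d xor c)) = True, so the formula = True.

False, True, True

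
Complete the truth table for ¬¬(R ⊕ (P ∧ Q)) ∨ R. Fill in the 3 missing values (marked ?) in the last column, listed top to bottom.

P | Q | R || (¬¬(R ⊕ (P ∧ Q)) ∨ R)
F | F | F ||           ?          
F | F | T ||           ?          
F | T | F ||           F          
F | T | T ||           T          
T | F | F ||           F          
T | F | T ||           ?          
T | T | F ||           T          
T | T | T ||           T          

Row P=F, Q=F, R=F: ¬¬(R ⊕ (P ∧ Q)) = F, so (¬¬(R ⊕ (P ∧ Q)) ∨ R) = F.
Row P=F, Q=F, R=T: ¬¬(R ⊕ (P ∧ Q)) = T, so (¬¬(R ⊕ (P ∧ Q)) ∨ R) = T.
Row P=T, Q=F, R=T: ¬¬(R ⊕ (P ∧ Q)) = T, so (¬¬(R ⊕ (P ∧ Q)) ∨ R) = T.

F, T, T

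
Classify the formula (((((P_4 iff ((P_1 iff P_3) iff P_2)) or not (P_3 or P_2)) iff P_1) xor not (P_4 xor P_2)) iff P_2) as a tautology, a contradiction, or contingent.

contingent

P_1 | P_2 | P_3 | P_4 | φ
--- | --- | --- | --- | -
 T  |  T  |  T  |  T  | F
 T  |  T  |  T  |  F  | F
 T  |  T  |  F  |  T  | T
 T  |  T  |  F  |  F  | T
 T  |  F  |  T  |  T  | T
 T  |  F  |  T  |  F  | T
 T  |  F  |  F  |  T  | F
 T  |  F  |  F  |  F  | T
 F  |  T  |  T  |  T  | F
 F  |  T  |  T  |  F  | F
 F  |  T  |  F  |  T  | T
 F  |  T  |  F  |  F  | T
 F  |  F  |  T  |  T  | T
 F  |  F  |  T  |  F  | T
 F  |  F  |  F  |  T  | T
 F  |  F  |  F  |  F  | F
10 of 16 rows are T, so the formula is contingent.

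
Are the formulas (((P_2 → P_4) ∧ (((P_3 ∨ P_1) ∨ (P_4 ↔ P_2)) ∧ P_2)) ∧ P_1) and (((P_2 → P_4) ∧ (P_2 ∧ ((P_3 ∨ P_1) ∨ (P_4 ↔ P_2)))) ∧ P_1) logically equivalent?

P_1 | P_2 | P_3 | P_4 || φ | ψ
 T  |  T  |  T  |  T  || T | T
 T  |  T  |  T  |  F  || F | F
 T  |  T  |  F  |  T  || T | T
 T  |  T  |  F  |  F  || F | F
 T  |  F  |  T  |  T  || F | F
 T  |  F  |  T  |  F  || F | F
 T  |  F  |  F  |  T  || F | F
 T  |  F  |  F  |  F  || F | F
 F  |  T  |  T  |  T  || F | F
 F  |  T  |  T  |  F  || F | F
 F  |  T  |  F  |  T  || F | F
 F  |  T  |  F  |  F  || F | F
 F  |  F  |  T  |  T  || F | F
 F  |  F  |  T  |  F  || F | F
 F  |  F  |  F  |  T  || F | F
 F  |  F  |  F  |  F  || F | F
The columns for φ and ψ agree on every row, so they are logically equivalent.

equivalent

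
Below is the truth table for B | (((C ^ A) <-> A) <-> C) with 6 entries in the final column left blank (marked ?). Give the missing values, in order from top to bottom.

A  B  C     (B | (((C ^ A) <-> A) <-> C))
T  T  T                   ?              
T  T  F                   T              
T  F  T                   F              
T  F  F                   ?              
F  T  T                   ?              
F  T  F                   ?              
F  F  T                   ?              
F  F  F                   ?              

Row A=T, B=T, C=T: (((C ^ A) <-> A) <-> C) = F, so (B | (((C ^ A) <-> A) <-> C)) = T.
Row A=T, B=F, C=F: (((C ^ A) <-> A) <-> C) = F, so (B | (((C ^ A) <-> A) <-> C)) = F.
Row A=F, B=T, C=T: (((C ^ A) <-> A) <-> C) = F, so (B | (((C ^ A) <-> A) <-> C)) = T.
Row A=F, B=T, C=F: (((C ^ A) <-> A) <-> C) = F, so (B | (((C ^ A) <-> A) <-> C)) = T.
Row A=F, B=F, C=T: (((C ^ A) <-> A) <-> C) = F, so (B | (((C ^ A) <-> A) <-> C)) = F.
Row A=F, B=F, C=F: (((C ^ A) <-> A) <-> C) = F, so (B | (((C ^ A) <-> A) <-> C)) = F.

T, F, T, T, F, F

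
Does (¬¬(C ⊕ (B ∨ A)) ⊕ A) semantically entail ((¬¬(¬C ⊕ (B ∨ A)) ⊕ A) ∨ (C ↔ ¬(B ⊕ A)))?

A | B | C | φ | ψ
- | - | - | - | -
T | T | T | T | T
T | T | F | F | T
T | F | T | T | F
T | F | F | F | T
F | T | T | F | T
F | T | F | T | T
F | F | T | T | T
F | F | F | F | T
At A=T, B=F, C=T we have φ true but ψ false, so φ does not entail ψ.

no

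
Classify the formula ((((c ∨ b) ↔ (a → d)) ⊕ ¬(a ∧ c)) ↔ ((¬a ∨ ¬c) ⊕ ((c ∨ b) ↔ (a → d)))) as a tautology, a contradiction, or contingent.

tautology

a | b | c | d | (c ∨ b) | (a → d) | ((c ∨ b) ↔ (a → d)) | (a ∧ c) | ¬(a ∧ c) | ¬a | ¬c | (¬a ∨ ¬c) | φ
- | - | - | - | ------- | ------- | ------------------- | ------- | -------- | -- | -- | --------- | -
T | T | T | T |    T    |    T    |          T          |    T    |    F     | F  | F  |     F     | T
T | T | T | F |    T    |    F    |          F          |    T    |    F     | F  | F  |     F     | T
T | T | F | T |    T    |    T    |          T          |    F    |    T     | F  | T  |     T     | T
T | T | F | F |    T    |    F    |          F          |    F    |    T     | F  | T  |     T     | T
T | F | T | T |    T    |    T    |          T          |    T    |    F     | F  | F  |     F     | T
T | F | T | F |    T    |    F    |          F          |    T    |    F     | F  | F  |     F     | T
T | F | F | T |    F    |    T    |          F          |    F    |    T     | F  | T  |     T     | T
T | F | F | F |    F    |    F    |          T          |    F    |    T     | F  | T  |     T     | T
F | T | T | T |    T    |    T    |          T          |    F    |    T     | T  | F  |     T     | T
F | T | T | F |    T    |    T    |          T          |    F    |    T     | T  | F  |     T     | T
F | T | F | T |    T    |    T    |          T          |    F    |    T     | T  | T  |     T     | T
F | T | F | F |    T    |    T    |          T          |    F    |    T     | T  | T  |     T     | T
F | F | T | T |    T    |    T    |          T          |    F    |    T     | T  | F  |     T     | T
F | F | T | F |    T    |    T    |          T          |    F    |    T     | T  | F  |     T     | T
F | F | F | T |    F    |    T    |          F          |    F    |    T     | T  | T  |     T     | T
F | F | F | F |    F    |    T    |          F          |    F    |    T     | T  | T  |     T     | T
Every row is T, so the formula is a tautology.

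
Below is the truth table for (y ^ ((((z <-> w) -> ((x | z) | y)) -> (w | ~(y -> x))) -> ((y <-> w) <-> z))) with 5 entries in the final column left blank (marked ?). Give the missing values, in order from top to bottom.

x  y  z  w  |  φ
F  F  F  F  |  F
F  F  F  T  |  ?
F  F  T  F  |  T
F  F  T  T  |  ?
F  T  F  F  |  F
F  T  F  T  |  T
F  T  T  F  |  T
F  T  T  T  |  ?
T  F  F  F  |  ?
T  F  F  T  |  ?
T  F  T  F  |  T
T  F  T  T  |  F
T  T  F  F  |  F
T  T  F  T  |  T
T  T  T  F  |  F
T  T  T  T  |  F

Row x=F, y=F, z=F, w=T: ((((z <-> w) -> ((x | z) | y)) -> (w | ~(y -> x))) -> ((y <-> w) <-> z)) = T, so the formula = T.
Row x=F, y=F, z=T, w=T: ((((z <-> w) -> ((x | z) | y)) -> (w | ~(y -> x))) -> ((y <-> w) <-> z)) = F, so the formula = F.
Row x=F, y=T, z=T, w=T: ((((z <-> w) -> ((x | z) | y)) -> (w | ~(y -> x))) -> ((y <-> w) <-> z)) = T, so the formula = F.
Row x=T, y=F, z=F, w=F: ((((z <-> w) -> ((x | z) | y)) -> (w | ~(y -> x))) -> ((y <-> w) <-> z)) = T, so the formula = T.
Row x=T, y=F, z=F, w=T: ((((z <-> w) -> ((x | z) | y)) -> (w | ~(y -> x))) -> ((y <-> w) <-> z)) = T, so the formula = T.

T, F, F, T, T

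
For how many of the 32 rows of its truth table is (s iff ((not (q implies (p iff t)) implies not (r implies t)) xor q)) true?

16

p | q | r | s | t | φ
- | - | - | - | - | -
0 | 0 | 0 | 0 | 0 | 0
0 | 0 | 0 | 0 | 1 | 0
0 | 0 | 0 | 1 | 0 | 1
0 | 0 | 0 | 1 | 1 | 1
0 | 0 | 1 | 0 | 0 | 0
0 | 0 | 1 | 0 | 1 | 0
0 | 0 | 1 | 1 | 0 | 1
0 | 0 | 1 | 1 | 1 | 1
0 | 1 | 0 | 0 | 0 | 1
0 | 1 | 0 | 0 | 1 | 0
0 | 1 | 0 | 1 | 0 | 0
0 | 1 | 0 | 1 | 1 | 1
0 | 1 | 1 | 0 | 0 | 1
0 | 1 | 1 | 0 | 1 | 0
0 | 1 | 1 | 1 | 0 | 0
0 | 1 | 1 | 1 | 1 | 1
1 | 0 | 0 | 0 | 0 | 0
1 | 0 | 0 | 0 | 1 | 0
1 | 0 | 0 | 1 | 0 | 1
1 | 0 | 0 | 1 | 1 | 1
1 | 0 | 1 | 0 | 0 | 0
1 | 0 | 1 | 0 | 1 | 0
1 | 0 | 1 | 1 | 0 | 1
1 | 0 | 1 | 1 | 1 | 1
1 | 1 | 0 | 0 | 0 | 0
1 | 1 | 0 | 0 | 1 | 1
1 | 1 | 0 | 1 | 0 | 1
1 | 1 | 0 | 1 | 1 | 0
1 | 1 | 1 | 0 | 0 | 1
1 | 1 | 1 | 0 | 1 | 1
1 | 1 | 1 | 1 | 0 | 0
1 | 1 | 1 | 1 | 1 | 0
The formula is true on 16 of the 32 rows.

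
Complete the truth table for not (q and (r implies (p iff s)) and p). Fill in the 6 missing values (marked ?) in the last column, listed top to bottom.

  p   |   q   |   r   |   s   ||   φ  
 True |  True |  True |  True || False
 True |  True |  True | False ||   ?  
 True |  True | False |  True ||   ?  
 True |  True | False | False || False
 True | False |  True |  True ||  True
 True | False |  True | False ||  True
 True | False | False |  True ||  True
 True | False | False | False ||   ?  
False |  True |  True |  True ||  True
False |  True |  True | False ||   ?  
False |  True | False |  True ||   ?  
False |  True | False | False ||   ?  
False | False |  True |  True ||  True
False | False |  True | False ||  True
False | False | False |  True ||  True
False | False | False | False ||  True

True, False, True, True, True, True

Row p=True, q=True, r=True, s=False: (r implies (p iff s)) = False, (q and (r implies (p iff s)) and p) = False, so the formula = True.
Row p=True, q=True, r=False, s=True: (r implies (p iff s)) = True, (q and (r implies (p iff s)) and p) = True, so the formula = False.
Row p=True, q=False, r=False, s=False: (r implies (p iff s)) = True, (q and (r implies (p iff s)) and p) = False, so the formula = True.
Row p=False, q=True, r=True, s=False: (r implies (p iff s)) = True, (q and (r implies (p iff s)) and p) = False, so the formula = True.
Row p=False, q=True, r=False, s=True: (r implies (p iff s)) = True, (q and (r implies (p iff s)) and p) = False, so the formula = True.
Row p=False, q=True, r=False, s=False: (r implies (p iff s)) = True, (q and (r implies (p iff s)) and p) = False, so the formula = True.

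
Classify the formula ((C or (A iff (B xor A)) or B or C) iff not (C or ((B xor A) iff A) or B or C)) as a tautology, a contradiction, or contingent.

contradiction

A | B | C || φ
T | T | T || F
T | T | F || F
T | F | T || F
T | F | F || F
F | T | T || F
F | T | F || F
F | F | T || F
F | F | F || F
Every row is F, so the formula is a contradiction.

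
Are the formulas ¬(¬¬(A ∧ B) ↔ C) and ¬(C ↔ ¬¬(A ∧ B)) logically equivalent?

equivalent

A  B  C  |  φ  ψ
T  T  T  |  F  F
T  T  F  |  T  T
T  F  T  |  T  T
T  F  F  |  F  F
F  T  T  |  T  T
F  T  F  |  F  F
F  F  T  |  T  T
F  F  F  |  F  F
The columns for φ and ψ agree on every row, so they are logically equivalent.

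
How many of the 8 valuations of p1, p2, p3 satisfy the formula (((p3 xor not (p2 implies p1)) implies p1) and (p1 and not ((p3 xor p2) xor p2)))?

p1 | p2 | p3 | φ
-- | -- | -- | -
1  | 1  | 1  | 0
1  | 1  | 0  | 1
1  | 0  | 1  | 0
1  | 0  | 0  | 1
0  | 1  | 1  | 0
0  | 1  | 0  | 0
0  | 0  | 1  | 0
0  | 0  | 0  | 0
The formula is true on 2 of the 8 rows.

2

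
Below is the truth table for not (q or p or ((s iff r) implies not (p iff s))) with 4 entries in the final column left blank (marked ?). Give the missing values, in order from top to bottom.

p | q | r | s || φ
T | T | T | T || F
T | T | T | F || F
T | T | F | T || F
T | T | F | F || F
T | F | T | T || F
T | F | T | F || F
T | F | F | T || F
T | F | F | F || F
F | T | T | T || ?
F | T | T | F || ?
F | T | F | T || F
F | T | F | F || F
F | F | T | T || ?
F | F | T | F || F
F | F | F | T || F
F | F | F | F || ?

F, F, F, T

Row p=F, q=T, r=T, s=T: ((s iff r) implies not (p iff s)) = T, (q or p or ((s iff r) implies not (p iff s))) = T, so the formula = F.
Row p=F, q=T, r=T, s=F: ((s iff r) implies not (p iff s)) = T, (q or p or ((s iff r) implies not (p iff s))) = T, so the formula = F.
Row p=F, q=F, r=T, s=T: ((s iff r) implies not (p iff s)) = T, (q or p or ((s iff r) implies not (p iff s))) = T, so the formula = F.
Row p=F, q=F, r=F, s=F: ((s iff r) implies not (p iff s)) = F, (q or p or ((s iff r) implies not (p iff s))) = F, so the formula = T.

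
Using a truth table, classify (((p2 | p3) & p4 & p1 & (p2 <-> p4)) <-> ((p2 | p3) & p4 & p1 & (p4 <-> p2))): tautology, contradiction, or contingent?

p1  p2  p3  p4     (p2 | p3)  (p2 <-> p4)  (p4 <-> p2)  φ
1   1   1   1          1           1            1       1
1   1   1   0          1           0            0       1
1   1   0   1          1           1            1       1
1   1   0   0          1           0            0       1
1   0   1   1          1           0            0       1
1   0   1   0          1           1            1       1
1   0   0   1          0           0            0       1
1   0   0   0          0           1            1       1
0   1   1   1          1           1            1       1
0   1   1   0          1           0            0       1
0   1   0   1          1           1            1       1
0   1   0   0          1           0            0       1
0   0   1   1          1           0            0       1
0   0   1   0          1           1            1       1
0   0   0   1          0           0            0       1
0   0   0   0          0           1            1       1
Every row is 1, so the formula is a tautology.

tautology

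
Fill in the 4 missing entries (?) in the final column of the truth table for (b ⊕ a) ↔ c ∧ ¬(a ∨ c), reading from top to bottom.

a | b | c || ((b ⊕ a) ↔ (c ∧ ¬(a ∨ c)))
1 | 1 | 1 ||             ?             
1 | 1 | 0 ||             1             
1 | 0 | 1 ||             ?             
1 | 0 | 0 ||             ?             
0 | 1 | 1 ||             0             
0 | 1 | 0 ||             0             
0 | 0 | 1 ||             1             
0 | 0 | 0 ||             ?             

1, 0, 0, 1

Row a=1, b=1, c=1: (b ⊕ a) = 0, (c ∧ ¬(a ∨ c)) = 0, so ((b ⊕ a) ↔ (c ∧ ¬(a ∨ c))) = 1.
Row a=1, b=0, c=1: (b ⊕ a) = 1, (c ∧ ¬(a ∨ c)) = 0, so ((b ⊕ a) ↔ (c ∧ ¬(a ∨ c))) = 0.
Row a=1, b=0, c=0: (b ⊕ a) = 1, (c ∧ ¬(a ∨ c)) = 0, so ((b ⊕ a) ↔ (c ∧ ¬(a ∨ c))) = 0.
Row a=0, b=0, c=0: (b ⊕ a) = 0, (c ∧ ¬(a ∨ c)) = 0, so ((b ⊕ a) ↔ (c ∧ ¬(a ∨ c))) = 1.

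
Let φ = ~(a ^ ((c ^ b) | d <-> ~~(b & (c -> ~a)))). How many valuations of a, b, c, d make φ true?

8

a  b  c  d  |  φ
1  1  1  1  |  0
1  1  1  0  |  1
1  1  0  1  |  1
1  1  0  0  |  1
1  0  1  1  |  0
1  0  1  0  |  0
1  0  0  1  |  0
1  0  0  0  |  1
0  1  1  1  |  0
0  1  1  0  |  1
0  1  0  1  |  0
0  1  0  0  |  0
0  0  1  1  |  1
0  0  1  0  |  1
0  0  0  1  |  1
0  0  0  0  |  0
The formula is true on 8 of the 16 rows.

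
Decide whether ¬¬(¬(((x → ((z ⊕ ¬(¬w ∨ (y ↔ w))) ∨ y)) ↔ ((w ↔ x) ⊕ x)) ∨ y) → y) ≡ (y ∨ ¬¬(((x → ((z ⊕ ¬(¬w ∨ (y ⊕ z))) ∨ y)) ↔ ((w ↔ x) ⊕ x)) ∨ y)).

x | y | z | w | φ | ψ
- | - | - | - | - | -
1 | 1 | 1 | 1 | 1 | 1
1 | 1 | 1 | 0 | 1 | 1
1 | 1 | 0 | 1 | 1 | 1
1 | 1 | 0 | 0 | 1 | 1
1 | 0 | 1 | 1 | 1 | 0
1 | 0 | 1 | 0 | 1 | 1
1 | 0 | 0 | 1 | 0 | 0
1 | 0 | 0 | 0 | 0 | 0
0 | 1 | 1 | 1 | 1 | 1
0 | 1 | 1 | 0 | 1 | 1
0 | 1 | 0 | 1 | 1 | 1
0 | 1 | 0 | 0 | 1 | 1
0 | 0 | 1 | 1 | 0 | 0
0 | 0 | 1 | 0 | 1 | 1
0 | 0 | 0 | 1 | 0 | 0
0 | 0 | 0 | 0 | 1 | 1
The columns differ at x=1, y=0, z=1, w=1 (φ=1, ψ=0), so they are not equivalent.

not equivalent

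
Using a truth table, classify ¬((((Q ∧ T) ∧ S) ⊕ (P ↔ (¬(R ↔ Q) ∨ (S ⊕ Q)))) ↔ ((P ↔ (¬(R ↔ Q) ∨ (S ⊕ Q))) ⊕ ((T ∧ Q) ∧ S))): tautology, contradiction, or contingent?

P  Q  R  S  T  |  φ
T  T  T  T  T  |  F
T  T  T  T  F  |  F
T  T  T  F  T  |  F
T  T  T  F  F  |  F
T  T  F  T  T  |  F
T  T  F  T  F  |  F
T  T  F  F  T  |  F
T  T  F  F  F  |  F
T  F  T  T  T  |  F
T  F  T  T  F  |  F
T  F  T  F  T  |  F
T  F  T  F  F  |  F
T  F  F  T  T  |  F
T  F  F  T  F  |  F
T  F  F  F  T  |  F
T  F  F  F  F  |  F
F  T  T  T  T  |  F
F  T  T  T  F  |  F
F  T  T  F  T  |  F
F  T  T  F  F  |  F
F  T  F  T  T  |  F
F  T  F  T  F  |  F
F  T  F  F  T  |  F
F  T  F  F  F  |  F
F  F  T  T  T  |  F
F  F  T  T  F  |  F
F  F  T  F  T  |  F
F  F  T  F  F  |  F
F  F  F  T  T  |  F
F  F  F  T  F  |  F
F  F  F  F  T  |  F
F  F  F  F  F  |  F
Every row is F, so the formula is a contradiction.

contradiction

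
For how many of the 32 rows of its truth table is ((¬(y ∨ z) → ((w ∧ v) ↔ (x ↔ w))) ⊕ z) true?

x | y | z | w | v || φ
T | T | T | T | T || F
T | T | T | T | F || F
T | T | T | F | T || F
T | T | T | F | F || F
T | T | F | T | T || T
T | T | F | T | F || T
T | T | F | F | T || T
T | T | F | F | F || T
T | F | T | T | T || F
T | F | T | T | F || F
T | F | T | F | T || F
T | F | T | F | F || F
T | F | F | T | T || T
T | F | F | T | F || F
T | F | F | F | T || T
T | F | F | F | F || T
F | T | T | T | T || F
F | T | T | T | F || F
F | T | T | F | T || F
F | T | T | F | F || F
F | T | F | T | T || T
F | T | F | T | F || T
F | T | F | F | T || T
F | T | F | F | F || T
F | F | T | T | T || F
F | F | T | T | F || F
F | F | T | F | T || F
F | F | T | F | F || F
F | F | F | T | T || F
F | F | F | T | F || T
F | F | F | F | T || F
F | F | F | F | F || F
The formula is true on 12 of the 32 rows.

12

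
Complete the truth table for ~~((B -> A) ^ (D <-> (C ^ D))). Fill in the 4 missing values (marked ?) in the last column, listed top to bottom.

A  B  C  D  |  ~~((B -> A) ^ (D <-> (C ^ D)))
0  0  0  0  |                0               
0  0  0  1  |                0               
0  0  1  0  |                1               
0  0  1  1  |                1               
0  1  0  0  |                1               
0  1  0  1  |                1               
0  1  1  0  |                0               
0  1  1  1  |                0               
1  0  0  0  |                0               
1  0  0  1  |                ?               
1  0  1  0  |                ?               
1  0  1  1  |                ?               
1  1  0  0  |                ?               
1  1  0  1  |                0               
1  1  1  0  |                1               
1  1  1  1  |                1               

Row A=1, B=0, C=0, D=1: ((B -> A) ^ (D <-> (C ^ D))) = 0, ~((B -> A) ^ (D <-> (C ^ D))) = 1, so ~~((B -> A) ^ (D <-> (C ^ D))) = 0.
Row A=1, B=0, C=1, D=0: ((B -> A) ^ (D <-> (C ^ D))) = 1, ~((B -> A) ^ (D <-> (C ^ D))) = 0, so ~~((B -> A) ^ (D <-> (C ^ D))) = 1.
Row A=1, B=0, C=1, D=1: ((B -> A) ^ (D <-> (C ^ D))) = 1, ~((B -> A) ^ (D <-> (C ^ D))) = 0, so ~~((B -> A) ^ (D <-> (C ^ D))) = 1.
Row A=1, B=1, C=0, D=0: ((B -> A) ^ (D <-> (C ^ D))) = 0, ~((B -> A) ^ (D <-> (C ^ D))) = 1, so ~~((B -> A) ^ (D <-> (C ^ D))) = 0.

0, 1, 1, 0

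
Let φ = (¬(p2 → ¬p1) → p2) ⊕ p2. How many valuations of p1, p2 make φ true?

2

p1  p2  |  ((¬(p2 → ¬p1) → p2) ⊕ p2)
T   T   |              F            
T   F   |              T            
F   T   |              F            
F   F   |              T            
The formula is true on 2 of the 4 rows.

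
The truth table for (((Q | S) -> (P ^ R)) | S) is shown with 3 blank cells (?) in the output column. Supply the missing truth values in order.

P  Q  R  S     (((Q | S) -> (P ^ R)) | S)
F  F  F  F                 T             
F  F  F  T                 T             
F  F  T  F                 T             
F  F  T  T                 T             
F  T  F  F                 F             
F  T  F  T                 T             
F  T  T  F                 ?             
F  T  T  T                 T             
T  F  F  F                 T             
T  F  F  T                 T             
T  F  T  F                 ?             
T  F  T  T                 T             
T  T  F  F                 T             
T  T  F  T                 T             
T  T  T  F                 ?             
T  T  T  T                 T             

T, T, F

Row P=F, Q=T, R=T, S=F: ((Q | S) -> (P ^ R)) = T, so (((Q | S) -> (P ^ R)) | S) = T.
Row P=T, Q=F, R=T, S=F: ((Q | S) -> (P ^ R)) = T, so (((Q | S) -> (P ^ R)) | S) = T.
Row P=T, Q=T, R=T, S=F: ((Q | S) -> (P ^ R)) = F, so (((Q | S) -> (P ^ R)) | S) = F.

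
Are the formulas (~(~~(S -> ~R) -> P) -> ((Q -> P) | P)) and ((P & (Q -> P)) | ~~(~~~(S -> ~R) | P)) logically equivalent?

not equivalent

P | Q | R | S || φ | ψ
T | T | T | T || T | T
T | T | T | F || T | T
T | T | F | T || T | T
T | T | F | F || T | T
T | F | T | T || T | T
T | F | T | F || T | T
T | F | F | T || T | T
T | F | F | F || T | T
F | T | T | T || T | T
F | T | T | F || F | F
F | T | F | T || F | F
F | T | F | F || F | F
F | F | T | T || T | T
F | F | T | F || T | F
F | F | F | T || T | F
F | F | F | F || T | F
The columns differ at P=F, Q=F, R=T, S=F (φ=T, ψ=F), so they are not equivalent.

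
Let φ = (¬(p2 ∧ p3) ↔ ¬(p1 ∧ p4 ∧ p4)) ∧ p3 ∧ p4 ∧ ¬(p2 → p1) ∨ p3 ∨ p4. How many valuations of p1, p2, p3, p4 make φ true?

p1 | p2 | p3 | p4 || (p2 ∧ p3) | ¬(p2 ∧ p3) | (p1 ∧ p4) | ((p1 ∧ p4) ∧ p4) | ¬((p1 ∧ p4) ∧ p4) | (p2 → p1) | ¬(p2 → p1) | (p3 ∨ p4) | φ
F  | F  | F  | F  ||     F     |     T      |     F     |        F         |         T         |     T     |     F      |     F     | F
F  | F  | F  | T  ||     F     |     T      |     F     |        F         |         T         |     T     |     F      |     T     | T
F  | F  | T  | F  ||     F     |     T      |     F     |        F         |         T         |     T     |     F      |     T     | T
F  | F  | T  | T  ||     F     |     T      |     F     |        F         |         T         |     T     |     F      |     T     | T
F  | T  | F  | F  ||     F     |     T      |     F     |        F         |         T         |     F     |     T      |     F     | F
F  | T  | F  | T  ||     F     |     T      |     F     |        F         |         T         |     F     |     T      |     T     | T
F  | T  | T  | F  ||     T     |     F      |     F     |        F         |         T         |     F     |     T      |     T     | T
F  | T  | T  | T  ||     T     |     F      |     F     |        F         |         T         |     F     |     T      |     T     | T
T  | F  | F  | F  ||     F     |     T      |     F     |        F         |         T         |     T     |     F      |     F     | F
T  | F  | F  | T  ||     F     |     T      |     T     |        T         |         F         |     T     |     F      |     T     | T
T  | F  | T  | F  ||     F     |     T      |     F     |        F         |         T         |     T     |     F      |     T     | T
T  | F  | T  | T  ||     F     |     T      |     T     |        T         |         F         |     T     |     F      |     T     | T
T  | T  | F  | F  ||     F     |     T      |     F     |        F         |         T         |     T     |     F      |     F     | F
T  | T  | F  | T  ||     F     |     T      |     T     |        T         |         F         |     T     |     F      |     T     | T
T  | T  | T  | F  ||     T     |     F      |     F     |        F         |         T         |     T     |     F      |     T     | T
T  | T  | T  | T  ||     T     |     F      |     T     |        T         |         F         |     T     |     F      |     T     | T
The formula is true on 12 of the 16 rows.

12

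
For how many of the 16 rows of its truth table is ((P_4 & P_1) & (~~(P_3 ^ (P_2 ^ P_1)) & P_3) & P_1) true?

1

P_1 | P_2 | P_3 | P_4 | (P_4 & P_1) | (P_2 ^ P_1) | (P_3 ^ (P_2 ^ P_1)) | ~(P_3 ^ (P_2 ^ P_1)) | ~~(P_3 ^ (P_2 ^ P_1)) | φ
--- | --- | --- | --- | ----------- | ----------- | ------------------- | -------------------- | --------------------- | -
 T  |  T  |  T  |  T  |      T      |      F      |          T          |          F           |           T           | T
 T  |  T  |  T  |  F  |      F      |      F      |          T          |          F           |           T           | F
 T  |  T  |  F  |  T  |      T      |      F      |          F          |          T           |           F           | F
 T  |  T  |  F  |  F  |      F      |      F      |          F          |          T           |           F           | F
 T  |  F  |  T  |  T  |      T      |      T      |          F          |          T           |           F           | F
 T  |  F  |  T  |  F  |      F      |      T      |          F          |          T           |           F           | F
 T  |  F  |  F  |  T  |      T      |      T      |          T          |          F           |           T           | F
 T  |  F  |  F  |  F  |      F      |      T      |          T          |          F           |           T           | F
 F  |  T  |  T  |  T  |      F      |      T      |          F          |          T           |           F           | F
 F  |  T  |  T  |  F  |      F      |      T      |          F          |          T           |           F           | F
 F  |  T  |  F  |  T  |      F      |      T      |          T          |          F           |           T           | F
 F  |  T  |  F  |  F  |      F      |      T      |          T          |          F           |           T           | F
 F  |  F  |  T  |  T  |      F      |      F      |          T          |          F           |           T           | F
 F  |  F  |  T  |  F  |      F      |      F      |          T          |          F           |           T           | F
 F  |  F  |  F  |  T  |      F      |      F      |          F          |          T           |           F           | F
 F  |  F  |  F  |  F  |      F      |      F      |          F          |          T           |           F           | F
The formula is true on 1 of the 16 rows.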